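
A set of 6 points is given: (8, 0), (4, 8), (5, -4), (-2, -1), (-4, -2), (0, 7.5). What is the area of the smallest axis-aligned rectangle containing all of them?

144

x ranges over [-4, 8], width 12.
y ranges over [-4, 8], height 12.
Area = 12 × 12 = 144.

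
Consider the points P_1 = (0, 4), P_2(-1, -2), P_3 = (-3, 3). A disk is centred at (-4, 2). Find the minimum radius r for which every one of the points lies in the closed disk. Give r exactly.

The required radius is the distance from (-4, 2) to the farthest point.
Squared distances: 20, 25, 2.
Maximum is 25, attained at P_2.
r = √25 = 5.

5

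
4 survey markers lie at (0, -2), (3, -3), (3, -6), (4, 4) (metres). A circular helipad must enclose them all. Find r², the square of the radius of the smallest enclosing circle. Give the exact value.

By Welzl's lemma the MEC is supported by two points (diametrically opposite) or three points (on a circumcircle).
The farthest pair is (3, -6)–(4, 4) with squared distance 101. The circle on this segment as diameter has centre (3.5, -1) and r² = 101/4 = 25.25.
Check (0, -2): distance² to centre = 13.25 ≤ 25.25, so it lies inside.
All remaining points lie in this disk, and no smaller disk contains both endpoints, so this is the minimum enclosing circle.

25.25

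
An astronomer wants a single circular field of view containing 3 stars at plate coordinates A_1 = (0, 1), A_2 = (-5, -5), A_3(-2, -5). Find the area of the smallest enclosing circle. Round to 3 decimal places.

47.909

Side lengths²: A_1A_2² = 61, A_1A_3² = 40, A_2A_3² = 9.
Since A_1A_2² = 61 ≥ 40 + 9 = 49, the angle opposite A_1A_2 is not acute, so the smallest enclosing circle has A_1A_2 as diameter.
Centre = midpoint of A_1A_2 = (-2.5, -2), r² = 61/4 = 15.25.
Area = π·r² = π·15.25 ≈ 47.909.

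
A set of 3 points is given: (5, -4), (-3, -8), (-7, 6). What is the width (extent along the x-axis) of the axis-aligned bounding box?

max x = 5, min x = -7, so width = 12.

12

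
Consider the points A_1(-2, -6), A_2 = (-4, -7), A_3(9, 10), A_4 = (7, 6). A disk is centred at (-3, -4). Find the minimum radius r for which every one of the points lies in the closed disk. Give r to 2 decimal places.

18.44

The required radius is the distance from (-3, -4) to the farthest point.
Squared distances: 5, 10, 340, 200.
Maximum is 340, attained at A_3.
r = √340 ≈ 18.44.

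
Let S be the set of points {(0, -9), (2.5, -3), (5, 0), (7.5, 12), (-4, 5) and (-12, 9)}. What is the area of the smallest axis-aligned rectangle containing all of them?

409.5

x ranges over [-12, 7.5], width 19.5.
y ranges over [-9, 12], height 21.
Area = 19.5 × 21 = 409.5.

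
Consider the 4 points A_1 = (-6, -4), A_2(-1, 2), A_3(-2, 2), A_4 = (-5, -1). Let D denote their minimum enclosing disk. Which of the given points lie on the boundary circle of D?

The minimum enclosing circle of a finite set is fixed by two of the points (as a diameter) or three (as a circumcircle).
The farthest pair is A_1–A_2 with squared distance 61. The circle on this segment as diameter has centre (-3.5, -1) and r² = 61/4 = 15.25.
Check A_3: distance² to centre = 11.25 ≤ 15.25, so it lies inside.
All remaining points lie in this disk, and no smaller disk contains both endpoints, so this is the minimum enclosing circle.
The points at distance exactly r from the centre are A_1, A_2 — 2 points.

A_1, A_2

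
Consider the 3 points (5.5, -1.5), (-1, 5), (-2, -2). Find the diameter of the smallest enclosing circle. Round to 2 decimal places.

Call the three points A, B, C in the order given.
Side lengths²: AB² = 84.5, AC² = 56.5, BC² = 50.
Since AB² = 84.5 < 56.5 + 50 = 106.5, the triangle is acute, so the smallest enclosing circle is the circumcircle.
Circumcentre = (1.5625, 1.0625), r² = 22.0703125.
Diameter = 2r = 2√(22.0703125) ≈ 9.40.

9.40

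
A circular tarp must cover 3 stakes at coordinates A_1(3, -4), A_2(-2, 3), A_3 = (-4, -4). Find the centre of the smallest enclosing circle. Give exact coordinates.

(-0.5, -17/14)

Side lengths²: A_1A_2² = 74, A_1A_3² = 49, A_2A_3² = 53.
Since A_1A_2² = 74 < 53 + 49 = 102, the triangle is acute, so the smallest enclosing circle is the circumcircle.
Circumcentre = (-0.5, -17/14), r² = 1961/98.
Centre = (-0.5, -17/14).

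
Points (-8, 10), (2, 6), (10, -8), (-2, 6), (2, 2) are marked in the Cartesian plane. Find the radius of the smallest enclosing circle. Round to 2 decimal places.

The minimum enclosing circle of a finite set is fixed by two of the points (as a diameter) or three (as a circumcircle).
The farthest pair is (-8, 10)–(10, -8) with squared distance 648. The circle on this segment as diameter has centre (1, 1) and r² = 648/4 = 162.
Check (2, 6): distance² to centre = 26 ≤ 162, so it lies inside.
All remaining points lie in this disk, and no smaller disk contains both endpoints, so this is the minimum enclosing circle.
r = √162 ≈ 12.73.

12.73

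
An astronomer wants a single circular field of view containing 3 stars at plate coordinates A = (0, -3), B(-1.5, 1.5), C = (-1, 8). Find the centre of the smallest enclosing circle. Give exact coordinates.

(-0.5, 2.5)

Side lengths²: AB² = 22.5, AC² = 122, BC² = 42.5.
Since AC² = 122 ≥ 42.5 + 22.5 = 65, the angle opposite AC is not acute, so the smallest enclosing circle has AC as diameter.
Centre = midpoint of AC = (-0.5, 2.5), r² = 122/4 = 30.5.
Centre = (-0.5, 2.5).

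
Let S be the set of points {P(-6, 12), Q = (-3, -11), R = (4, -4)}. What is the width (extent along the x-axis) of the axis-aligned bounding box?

10

max x = 4, min x = -6, so width = 10.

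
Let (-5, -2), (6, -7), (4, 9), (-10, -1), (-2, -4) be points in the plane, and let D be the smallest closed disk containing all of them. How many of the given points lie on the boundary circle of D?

3

By Welzl's lemma the MEC is supported by two points (diametrically opposite) or three points (on a circumcircle).
The minimum enclosing circle is determined by three boundary points: (6, -7), (4, 9), (-10, -1).
Their circumcentre is (-23/61, 20/61) with r² = 351130/3721.
The farthest remaining point (-5, -2) is at distance² 99688/3721 ≤ 351130/3721.
The points at distance exactly r from the centre are (6, -7), (4, 9), (-10, -1) — 3 points.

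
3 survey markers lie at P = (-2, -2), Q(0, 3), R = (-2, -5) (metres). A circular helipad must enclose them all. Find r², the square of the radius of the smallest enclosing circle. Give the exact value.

17

Side lengths²: PQ² = 29, PR² = 9, QR² = 68.
Since QR² = 68 ≥ 29 + 9 = 38, the angle opposite QR is not acute, so the smallest enclosing circle has QR as diameter.
Centre = midpoint of QR = (-1, -1), r² = 68/4 = 17.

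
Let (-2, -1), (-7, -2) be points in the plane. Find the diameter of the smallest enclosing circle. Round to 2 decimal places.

The smallest circle enclosing two points has them as diameter endpoints.
Centre = midpoint = (-4.5, -1.5); r² = |(-2, -1)−(-7, -2)|²/4 = 26/4 = 6.5.
Diameter = 2r = 2√(6.5) ≈ 5.10.

5.10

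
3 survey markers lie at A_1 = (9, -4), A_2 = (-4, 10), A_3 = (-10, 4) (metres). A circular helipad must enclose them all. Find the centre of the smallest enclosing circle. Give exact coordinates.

Side lengths²: A_1A_2² = 365, A_1A_3² = 425, A_2A_3² = 72.
Since A_1A_3² = 425 < 365 + 72 = 437, the triangle is acute, so the smallest enclosing circle is the circumcircle.
Circumcentre = (-19/54, 19/54), r² = 155125/1458.
Centre = (-19/54, 19/54).

(-19/54, 19/54)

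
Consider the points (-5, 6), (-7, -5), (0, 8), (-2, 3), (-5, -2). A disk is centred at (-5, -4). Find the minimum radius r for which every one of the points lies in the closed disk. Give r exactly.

13

The required radius is the distance from (-5, -4) to the farthest point.
Squared distances: 100, 5, 169, 58, 4.
Maximum is 169, attained at (0, 8).
r = √169 = 13.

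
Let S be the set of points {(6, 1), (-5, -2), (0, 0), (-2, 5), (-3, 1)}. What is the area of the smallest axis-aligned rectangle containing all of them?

77

x ranges over [-5, 6], width 11.
y ranges over [-2, 5], height 7.
Area = 11 × 7 = 77.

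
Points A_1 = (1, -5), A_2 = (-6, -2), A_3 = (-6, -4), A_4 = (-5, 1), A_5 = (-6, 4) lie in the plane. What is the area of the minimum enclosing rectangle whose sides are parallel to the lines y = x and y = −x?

64

In coordinates u = x + y, v = x − y the rectangle is axis-aligned; the map (x,y)→(u,v) scales areas by 2.
u-values: -4, -8, -10, -4, -2; range = -2 − (-10) = 8.
v-values: 6, -4, -2, -6, -10; range = 6 − (-10) = 16.
Area = (8 × 16) / 2 = 64.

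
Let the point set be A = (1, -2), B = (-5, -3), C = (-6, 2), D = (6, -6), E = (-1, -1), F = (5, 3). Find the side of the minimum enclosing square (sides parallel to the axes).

12

The bounding box has width 12 and height 9.
An axis-aligned square enclosing the set must have side ≥ max(width, height).
So the minimum side is max(12, 9) = 12.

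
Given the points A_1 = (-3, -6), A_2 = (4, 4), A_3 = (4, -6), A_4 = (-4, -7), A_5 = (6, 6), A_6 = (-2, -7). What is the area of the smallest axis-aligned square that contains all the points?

169

The bounding box has width 10 and height 13.
An axis-aligned square enclosing the set must have side ≥ max(width, height).
So the minimum side is max(10, 13) = 13.
Area = 13² = 169.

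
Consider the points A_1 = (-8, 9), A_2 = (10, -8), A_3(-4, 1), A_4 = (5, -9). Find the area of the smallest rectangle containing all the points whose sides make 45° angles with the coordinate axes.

In coordinates u = x + y, v = x − y the rectangle is axis-aligned; the map (x,y)→(u,v) scales areas by 2.
u-values: 1, 2, -3, -4; range = 2 − (-4) = 6.
v-values: -17, 18, -5, 14; range = 18 − (-17) = 35.
Area = (6 × 35) / 2 = 105.

105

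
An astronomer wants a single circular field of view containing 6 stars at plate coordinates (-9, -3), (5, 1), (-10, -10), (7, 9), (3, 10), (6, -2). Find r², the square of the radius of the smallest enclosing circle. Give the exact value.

The minimum enclosing circle of a finite set is fixed by two of the points (as a diameter) or three (as a circumcircle).
The farthest pair is (-10, -10)–(7, 9) with squared distance 650. The circle on this segment as diameter has centre (-1.5, -0.5) and r² = 650/4 = 162.5.
Check (-9, -3): distance² to centre = 62.5 ≤ 162.5, so it lies inside.
All remaining points lie in this disk, and no smaller disk contains both endpoints, so this is the minimum enclosing circle.

162.5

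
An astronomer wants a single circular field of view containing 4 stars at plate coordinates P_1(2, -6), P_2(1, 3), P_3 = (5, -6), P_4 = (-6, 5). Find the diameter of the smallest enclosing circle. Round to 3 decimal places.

By Welzl's lemma the MEC is supported by two points (diametrically opposite) or three points (on a circumcircle).
The farthest pair is P_3–P_4 with squared distance 242. The circle on this segment as diameter has centre (-0.5, -0.5) and r² = 242/4 = 60.5.
Check P_1: distance² to centre = 36.5 ≤ 60.5, so it lies inside.
All remaining points lie in this disk, and no smaller disk contains both endpoints, so this is the minimum enclosing circle.
Diameter = 2r = 2√(60.5) ≈ 15.556.

15.556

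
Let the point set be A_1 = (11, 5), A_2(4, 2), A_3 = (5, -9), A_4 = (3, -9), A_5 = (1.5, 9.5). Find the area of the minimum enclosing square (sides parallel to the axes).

342.25

The bounding box has width 9.5 and height 18.5.
An axis-aligned square enclosing the set must have side ≥ max(width, height).
So the minimum side is max(9.5, 18.5) = 18.5.
Area = 18.5² = 342.25.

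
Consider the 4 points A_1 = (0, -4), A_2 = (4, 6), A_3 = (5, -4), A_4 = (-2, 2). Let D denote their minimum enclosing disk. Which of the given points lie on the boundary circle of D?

A_1, A_2, A_3

By Welzl's lemma the MEC is supported by two points (diametrically opposite) or three points (on a circumcircle).
The minimum enclosing circle is determined by three boundary points: A_1, A_2, A_3.
Their circumcentre is (2.5, 0.8) with r² = 29.29.
The farthest remaining point A_4 is at distance² 21.69 ≤ 29.29.
The points at distance exactly r from the centre are A_1, A_2, A_3 — 3 points.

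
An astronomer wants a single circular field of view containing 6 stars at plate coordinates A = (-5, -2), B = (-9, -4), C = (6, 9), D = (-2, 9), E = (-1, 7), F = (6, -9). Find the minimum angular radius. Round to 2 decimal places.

10.46

A smallest enclosing disk is always determined by at most three of the input points on its boundary.
The minimum enclosing circle is determined by three boundary points: B, C, F.
Their circumcentre is (2/3, 0) with r² = 985/9.
The farthest remaining point D is at distance² 793/9 ≤ 985/9.
r = √(985/9) ≈ 10.46.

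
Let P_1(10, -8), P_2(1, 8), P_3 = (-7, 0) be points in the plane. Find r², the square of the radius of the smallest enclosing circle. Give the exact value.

Side lengths²: P_1P_2² = 337, P_1P_3² = 353, P_2P_3² = 128.
Since P_1P_3² = 353 < 337 + 128 = 465, the triangle is acute, so the smallest enclosing circle is the circumcircle.
Circumcentre = (2.62, -1.62), r² = 95.1688.

95.1688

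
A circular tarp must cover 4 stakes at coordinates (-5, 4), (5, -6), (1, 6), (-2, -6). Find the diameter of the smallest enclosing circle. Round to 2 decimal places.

14.14

The farthest pair is (-5, 4)–(5, -6) with squared distance 200. The circle on this segment as diameter has centre (0, -1) and r² = 200/4 = 50.
Check (1, 6): distance² to centre = 50 ≤ 50, so it lies inside.
All remaining points lie in this disk, and no smaller disk contains both endpoints, so this is the minimum enclosing circle.
Diameter = 2r = 2√50 ≈ 14.14.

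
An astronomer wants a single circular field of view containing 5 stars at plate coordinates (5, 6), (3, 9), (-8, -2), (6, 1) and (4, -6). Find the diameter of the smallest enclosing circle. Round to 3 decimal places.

16.808

The minimum enclosing circle is determined by three boundary points: (3, 9), (-8, -2), (4, -6).
Their circumcentre is (-0.25, 1.25) with r² = 70.625.
The farthest remaining point (5, 6) is at distance² 50.125 ≤ 70.625.
Diameter = 2r = 2√(70.625) ≈ 16.808.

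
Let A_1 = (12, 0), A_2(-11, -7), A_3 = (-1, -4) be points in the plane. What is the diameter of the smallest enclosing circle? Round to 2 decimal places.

24.04

Side lengths²: A_1A_2² = 578, A_1A_3² = 185, A_2A_3² = 109.
Since A_1A_2² = 578 ≥ 185 + 109 = 294, the angle opposite A_1A_2 is not acute, so the smallest enclosing circle has A_1A_2 as diameter.
Centre = midpoint of A_1A_2 = (0.5, -3.5), r² = 578/4 = 144.5.
Diameter = 2r = 2√(144.5) ≈ 24.04.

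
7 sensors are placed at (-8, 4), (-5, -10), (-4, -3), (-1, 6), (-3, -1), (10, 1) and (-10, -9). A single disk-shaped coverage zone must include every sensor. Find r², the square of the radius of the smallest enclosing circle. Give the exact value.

125.01953125

By Welzl's lemma the MEC is supported by two points (diametrically opposite) or three points (on a circumcircle).
The minimum enclosing circle is determined by three boundary points: (-8, 4), (10, 1), (-10, -9).
Their circumcentre is (-0.0625, -3.875) with r² = 125.01953125.
The farthest remaining point (-1, 6) is at distance² 98.39453125 ≤ 125.01953125.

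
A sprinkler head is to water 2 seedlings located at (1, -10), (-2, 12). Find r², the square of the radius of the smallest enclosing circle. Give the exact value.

The smallest circle enclosing two points has them as diameter endpoints.
Centre = midpoint = (-0.5, 1); r² = |(1, -10)−(-2, 12)|²/4 = 493/4 = 123.25.

123.25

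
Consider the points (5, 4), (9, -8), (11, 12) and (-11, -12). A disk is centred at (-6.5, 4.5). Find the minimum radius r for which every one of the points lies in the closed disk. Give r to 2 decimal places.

The required radius is the distance from (-6.5, 4.5) to the farthest point.
Squared distances: 132.5, 396.5, 362.5, 292.5.
Maximum is 396.5, attained at (9, -8).
r = √(396.5) ≈ 19.91.

19.91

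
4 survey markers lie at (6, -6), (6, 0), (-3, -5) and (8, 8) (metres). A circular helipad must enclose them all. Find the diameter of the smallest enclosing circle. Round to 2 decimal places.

By Welzl's lemma the MEC is supported by two points (diametrically opposite) or three points (on a circumcircle).
The farthest pair is (-3, -5)–(8, 8) with squared distance 290. The circle on this segment as diameter has centre (2.5, 1.5) and r² = 290/4 = 72.5.
Check (6, -6): distance² to centre = 68.5 ≤ 72.5, so it lies inside.
All remaining points lie in this disk, and no smaller disk contains both endpoints, so this is the minimum enclosing circle.
Diameter = 2r = 2√(72.5) ≈ 17.03.

17.03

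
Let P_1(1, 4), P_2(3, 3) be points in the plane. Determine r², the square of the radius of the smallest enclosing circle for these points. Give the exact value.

1.25

The smallest circle enclosing two points has them as diameter endpoints.
Centre = midpoint = (2, 3.5); r² = |P_1P_2|²/4 = 5/4 = 1.25.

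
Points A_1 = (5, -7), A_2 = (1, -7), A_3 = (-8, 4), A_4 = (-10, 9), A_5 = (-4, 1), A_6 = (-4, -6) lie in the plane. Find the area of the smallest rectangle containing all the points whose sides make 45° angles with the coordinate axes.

In coordinates u = x + y, v = x − y the rectangle is axis-aligned; the map (x,y)→(u,v) scales areas by 2.
u-values: -2, -6, -4, -1, -3, -10; range = -1 − (-10) = 9.
v-values: 12, 8, -12, -19, -5, 2; range = 12 − (-19) = 31.
Area = (9 × 31) / 2 = 139.5.

139.5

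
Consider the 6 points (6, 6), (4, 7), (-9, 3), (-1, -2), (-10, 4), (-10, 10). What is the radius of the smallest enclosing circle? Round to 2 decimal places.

8.43

The minimum enclosing circle of a finite set is fixed by two of the points (as a diameter) or three (as a circumcircle).
The minimum enclosing circle is determined by three boundary points: (6, 6), (-1, -2), (-10, 10).
Their circumcentre is (-63/26, 82/13) with r² = 48025/676.
The farthest remaining point (-10, 4) is at distance² 42409/676 ≤ 48025/676.
r = √(48025/676) ≈ 8.43.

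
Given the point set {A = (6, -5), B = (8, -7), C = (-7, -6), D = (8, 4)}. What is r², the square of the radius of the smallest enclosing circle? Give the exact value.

A smallest enclosing disk is always determined by at most three of the input points on its boundary.
The minimum enclosing circle is determined by three boundary points: B, C, D.
Their circumcentre is (5/6, -1.5) with r² = 1469/18.
The farthest remaining point A is at distance² 701/18 ≤ 1469/18.

1469/18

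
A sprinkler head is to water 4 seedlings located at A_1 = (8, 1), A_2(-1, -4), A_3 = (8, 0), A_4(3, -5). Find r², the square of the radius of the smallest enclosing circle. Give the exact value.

By Welzl's lemma the MEC is supported by two points (diametrically opposite) or three points (on a circumcircle).
The farthest pair is A_1–A_2 with squared distance 106. The circle on this segment as diameter has centre (3.5, -1.5) and r² = 106/4 = 26.5.
Check A_3: distance² to centre = 22.5 ≤ 26.5, so it lies inside.
All remaining points lie in this disk, and no smaller disk contains both endpoints, so this is the minimum enclosing circle.

26.5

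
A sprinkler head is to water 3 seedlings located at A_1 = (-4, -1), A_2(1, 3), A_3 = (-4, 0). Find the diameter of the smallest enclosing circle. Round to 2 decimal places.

Side lengths²: A_1A_2² = 41, A_1A_3² = 1, A_2A_3² = 34.
Since A_1A_2² = 41 ≥ 34 + 1 = 35, the angle opposite A_1A_2 is not acute, so the smallest enclosing circle has A_1A_2 as diameter.
Centre = midpoint of A_1A_2 = (-1.5, 1), r² = 41/4 = 10.25.
Diameter = 2r = 2√(10.25) ≈ 6.40.

6.40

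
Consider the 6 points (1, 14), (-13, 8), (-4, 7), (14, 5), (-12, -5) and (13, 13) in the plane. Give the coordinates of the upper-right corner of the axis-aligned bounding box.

x-range [-13, 14], y-range [-5, 14].
The upper-right corner is (14, 14).

(14, 14)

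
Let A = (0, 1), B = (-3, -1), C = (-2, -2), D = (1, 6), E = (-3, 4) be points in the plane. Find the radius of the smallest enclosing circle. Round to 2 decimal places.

4.27

A smallest enclosing disk is always determined by at most three of the input points on its boundary.
The farthest pair is C–D with squared distance 73. The circle on this segment as diameter has centre (-0.5, 2) and r² = 73/4 = 18.25.
Check A: distance² to centre = 1.25 ≤ 18.25, so it lies inside.
All remaining points lie in this disk, and no smaller disk contains both endpoints, so this is the minimum enclosing circle.
r = √(18.25) ≈ 4.27.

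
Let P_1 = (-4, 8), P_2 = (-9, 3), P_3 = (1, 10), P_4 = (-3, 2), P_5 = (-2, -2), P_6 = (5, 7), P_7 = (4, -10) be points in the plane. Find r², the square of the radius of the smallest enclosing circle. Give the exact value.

The minimum enclosing circle of a finite set is fixed by two of the points (as a diameter) or three (as a circumcircle).
The minimum enclosing circle is determined by three boundary points: P_2, P_3, P_7.
Their circumcentre is (25/34, -9/34) with r² = 60941/578.
The farthest remaining point P_1 is at distance² 52441/578 ≤ 60941/578.

60941/578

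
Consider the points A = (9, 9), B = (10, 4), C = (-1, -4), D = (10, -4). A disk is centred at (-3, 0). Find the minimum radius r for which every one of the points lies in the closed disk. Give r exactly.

15

The required radius is the distance from (-3, 0) to the farthest point.
Squared distances: 225, 185, 20, 185.
Maximum is 225, attained at A.
r = √225 = 15.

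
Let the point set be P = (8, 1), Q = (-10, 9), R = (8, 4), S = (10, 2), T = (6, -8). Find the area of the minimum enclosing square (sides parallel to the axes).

400

The bounding box has width 20 and height 17.
An axis-aligned square enclosing the set must have side ≥ max(width, height).
So the minimum side is max(20, 17) = 20.
Area = 20² = 400.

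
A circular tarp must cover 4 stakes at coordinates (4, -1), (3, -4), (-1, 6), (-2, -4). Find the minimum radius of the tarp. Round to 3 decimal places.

The minimum enclosing circle of a finite set is fixed by two of the points (as a diameter) or three (as a circumcircle).
The minimum enclosing circle is determined by three boundary points: (3, -4), (-1, 6), (-2, -4).
Their circumcentre is (0.5, 0.8) with r² = 29.29.
The farthest remaining point (4, -1) is at distance² 15.49 ≤ 29.29.
r = √(29.29) ≈ 5.412.

5.412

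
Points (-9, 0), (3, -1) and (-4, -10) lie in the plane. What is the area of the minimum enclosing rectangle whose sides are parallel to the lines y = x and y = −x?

120

In coordinates u = x + y, v = x − y the rectangle is axis-aligned; the map (x,y)→(u,v) scales areas by 2.
u-values: -9, 2, -14; range = 2 − (-14) = 16.
v-values: -9, 4, 6; range = 6 − (-9) = 15.
Area = (16 × 15) / 2 = 120.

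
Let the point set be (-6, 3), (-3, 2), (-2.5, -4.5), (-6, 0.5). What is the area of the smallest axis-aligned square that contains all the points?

The bounding box has width 3.5 and height 7.5.
An axis-aligned square enclosing the set must have side ≥ max(width, height).
So the minimum side is max(3.5, 7.5) = 7.5.
Area = 7.5² = 56.25.

56.25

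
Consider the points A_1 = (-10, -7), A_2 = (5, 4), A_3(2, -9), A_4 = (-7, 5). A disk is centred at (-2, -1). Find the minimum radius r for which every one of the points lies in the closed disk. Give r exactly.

The required radius is the distance from (-2, -1) to the farthest point.
Squared distances: 100, 74, 80, 61.
Maximum is 100, attained at A_1.
r = √100 = 10.

10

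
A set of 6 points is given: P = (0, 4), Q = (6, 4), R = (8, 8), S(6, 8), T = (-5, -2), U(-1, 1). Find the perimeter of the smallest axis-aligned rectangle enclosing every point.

46

Width = max x − min x = 8 − (-5) = 13.
Height = max y − min y = 8 − (-2) = 10.
Perimeter = 2(13 + 10) = 46.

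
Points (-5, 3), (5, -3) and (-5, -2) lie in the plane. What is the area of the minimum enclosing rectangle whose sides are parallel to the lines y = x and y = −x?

In coordinates u = x + y, v = x − y the rectangle is axis-aligned; the map (x,y)→(u,v) scales areas by 2.
u-values: -2, 2, -7; range = 2 − (-7) = 9.
v-values: -8, 8, -3; range = 8 − (-8) = 16.
Area = (9 × 16) / 2 = 72.

72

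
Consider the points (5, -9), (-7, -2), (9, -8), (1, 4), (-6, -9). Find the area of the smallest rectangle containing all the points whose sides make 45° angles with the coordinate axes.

In coordinates u = x + y, v = x − y the rectangle is axis-aligned; the map (x,y)→(u,v) scales areas by 2.
u-values: -4, -9, 1, 5, -15; range = 5 − (-15) = 20.
v-values: 14, -5, 17, -3, 3; range = 17 − (-5) = 22.
Area = (20 × 22) / 2 = 220.

220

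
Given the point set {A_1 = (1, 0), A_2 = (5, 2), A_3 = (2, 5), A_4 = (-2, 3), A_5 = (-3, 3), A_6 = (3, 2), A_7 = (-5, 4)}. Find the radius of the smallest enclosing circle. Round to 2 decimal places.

5.10

A smallest enclosing disk is always determined by at most three of the input points on its boundary.
The farthest pair is A_2–A_7 with squared distance 104. The circle on this segment as diameter has centre (0, 3) and r² = 104/4 = 26.
Check A_1: distance² to centre = 10 ≤ 26, so it lies inside.
All remaining points lie in this disk, and no smaller disk contains both endpoints, so this is the minimum enclosing circle.
r = √26 ≈ 5.10.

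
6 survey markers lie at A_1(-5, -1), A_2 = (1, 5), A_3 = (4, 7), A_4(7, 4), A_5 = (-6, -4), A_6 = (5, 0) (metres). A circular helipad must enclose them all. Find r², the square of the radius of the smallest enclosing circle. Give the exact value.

51493/882

By Welzl's lemma the MEC is supported by two points (diametrically opposite) or three points (on a circumcircle).
The minimum enclosing circle is determined by three boundary points: A_3, A_4, A_5.
Their circumcentre is (13/42, 13/42) with r² = 51493/882.
The farthest remaining point A_1 is at distance² 26377/882 ≤ 51493/882.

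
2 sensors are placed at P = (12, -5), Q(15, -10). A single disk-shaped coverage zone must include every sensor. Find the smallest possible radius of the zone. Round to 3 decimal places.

2.915

The smallest circle enclosing two points has them as diameter endpoints.
Centre = midpoint = (13.5, -7.5); r² = |PQ|²/4 = 34/4 = 8.5.
r = √(8.5) ≈ 2.915.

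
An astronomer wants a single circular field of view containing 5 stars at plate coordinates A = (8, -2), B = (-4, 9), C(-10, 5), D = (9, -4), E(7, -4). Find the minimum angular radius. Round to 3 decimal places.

10.512

The farthest pair is C–D with squared distance 442. The circle on this segment as diameter has centre (-0.5, 0.5) and r² = 442/4 = 110.5.
Check A: distance² to centre = 78.5 ≤ 110.5, so it lies inside.
All remaining points lie in this disk, and no smaller disk contains both endpoints, so this is the minimum enclosing circle.
r = √(110.5) ≈ 10.512.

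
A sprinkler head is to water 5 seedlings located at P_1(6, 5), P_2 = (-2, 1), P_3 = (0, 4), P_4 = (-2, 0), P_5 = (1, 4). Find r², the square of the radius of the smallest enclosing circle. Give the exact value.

By Welzl's lemma the MEC is supported by two points (diametrically opposite) or three points (on a circumcircle).
The farthest pair is P_1–P_4 with squared distance 89. The circle on this segment as diameter has centre (2, 2.5) and r² = 89/4 = 22.25.
Check P_2: distance² to centre = 18.25 ≤ 22.25, so it lies inside.
All remaining points lie in this disk, and no smaller disk contains both endpoints, so this is the minimum enclosing circle.

22.25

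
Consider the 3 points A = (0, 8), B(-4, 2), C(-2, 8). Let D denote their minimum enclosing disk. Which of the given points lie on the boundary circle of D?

Side lengths²: AB² = 52, AC² = 4, BC² = 40.
Since AB² = 52 ≥ 40 + 4 = 44, the angle opposite AB is not acute, so the smallest enclosing circle has AB as diameter.
Centre = midpoint of AB = (-2, 5), r² = 52/4 = 13.
The points at distance exactly r from the centre are A, B — 2 points.

A, B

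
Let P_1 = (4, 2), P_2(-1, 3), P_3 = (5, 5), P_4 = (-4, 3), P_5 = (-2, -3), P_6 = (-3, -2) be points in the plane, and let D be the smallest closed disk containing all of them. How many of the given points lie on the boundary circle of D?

By Welzl's lemma the MEC is supported by two points (diametrically opposite) or three points (on a circumcircle).
The minimum enclosing circle is determined by three boundary points: P_3, P_4, P_5.
Their circumcentre is (63/58, 79/58) with r² = 48025/1682.
The farthest remaining point P_6 is at distance² 47097/1682 ≤ 48025/1682.
The points at distance exactly r from the centre are P_3, P_4, P_5 — 3 points.

3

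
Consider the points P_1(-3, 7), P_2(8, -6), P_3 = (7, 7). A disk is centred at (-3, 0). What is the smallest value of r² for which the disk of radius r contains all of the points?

157

The required radius is the distance from (-3, 0) to the farthest point.
Squared distances: 49, 157, 149.
Maximum is 157, attained at P_2.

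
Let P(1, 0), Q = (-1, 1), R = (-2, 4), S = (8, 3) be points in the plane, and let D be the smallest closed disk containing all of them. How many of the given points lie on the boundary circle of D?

The farthest pair is R–S with squared distance 101. The circle on this segment as diameter has centre (3, 3.5) and r² = 101/4 = 25.25.
Check P: distance² to centre = 16.25 ≤ 25.25, so it lies inside.
All remaining points lie in this disk, and no smaller disk contains both endpoints, so this is the minimum enclosing circle.
The points at distance exactly r from the centre are R, S — 2 points.

2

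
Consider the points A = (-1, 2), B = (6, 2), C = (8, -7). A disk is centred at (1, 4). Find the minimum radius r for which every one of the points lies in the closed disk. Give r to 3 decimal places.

The required radius is the distance from (1, 4) to the farthest point.
Squared distances: 8, 29, 170.
Maximum is 170, attained at C.
r = √170 ≈ 13.038.

13.038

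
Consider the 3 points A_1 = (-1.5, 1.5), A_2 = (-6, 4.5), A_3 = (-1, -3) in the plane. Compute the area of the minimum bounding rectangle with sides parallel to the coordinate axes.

37.5

x ranges over [-6, -1], width 5.
y ranges over [-3, 4.5], height 7.5.
Area = 5 × 7.5 = 37.5.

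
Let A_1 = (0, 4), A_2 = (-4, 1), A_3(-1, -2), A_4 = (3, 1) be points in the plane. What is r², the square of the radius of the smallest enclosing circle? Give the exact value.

The farthest pair is A_2–A_4 with squared distance 49. The circle on this segment as diameter has centre (-0.5, 1) and r² = 49/4 = 12.25.
Check A_1: distance² to centre = 9.25 ≤ 12.25, so it lies inside.
All remaining points lie in this disk, and no smaller disk contains both endpoints, so this is the minimum enclosing circle.

12.25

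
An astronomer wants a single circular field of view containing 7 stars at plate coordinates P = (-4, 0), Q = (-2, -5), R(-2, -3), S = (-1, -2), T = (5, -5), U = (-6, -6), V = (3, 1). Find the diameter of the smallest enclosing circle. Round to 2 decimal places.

By Welzl's lemma the MEC is supported by two points (diametrically opposite) or three points (on a circumcircle).
The minimum enclosing circle is determined by three boundary points: T, U, V.
Their circumcentre is (-23/34, -121/34) with r² = 19825/578.
The farthest remaining point P is at distance² 13705/578 ≤ 19825/578.
Diameter = 2r = 2√(19825/578) ≈ 11.71.

11.71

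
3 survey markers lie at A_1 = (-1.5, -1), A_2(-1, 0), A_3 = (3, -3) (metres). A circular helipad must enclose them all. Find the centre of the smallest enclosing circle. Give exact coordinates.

(41/44, -35/22)

Side lengths²: A_1A_2² = 1.25, A_1A_3² = 24.25, A_2A_3² = 25.
Since A_2A_3² = 25 < 24.25 + 1.25 = 25.5, the triangle is acute, so the smallest enclosing circle is the circumcircle.
Circumcentre = (41/44, -35/22), r² = 12125/1936.
Centre = (41/44, -35/22).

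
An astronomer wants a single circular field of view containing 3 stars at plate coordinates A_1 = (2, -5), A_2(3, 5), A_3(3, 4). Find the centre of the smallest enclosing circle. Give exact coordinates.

Side lengths²: A_1A_2² = 101, A_1A_3² = 82, A_2A_3² = 1.
Since A_1A_2² = 101 ≥ 82 + 1 = 83, the angle opposite A_1A_2 is not acute, so the smallest enclosing circle has A_1A_2 as diameter.
Centre = midpoint of A_1A_2 = (2.5, 0), r² = 101/4 = 25.25.
Centre = (2.5, 0).

(2.5, 0)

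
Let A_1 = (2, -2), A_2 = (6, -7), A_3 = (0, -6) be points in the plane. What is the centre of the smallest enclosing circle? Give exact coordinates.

(42/13, -133/26)

Side lengths²: A_1A_2² = 41, A_1A_3² = 20, A_2A_3² = 37.
Since A_1A_2² = 41 < 37 + 20 = 57, the triangle is acute, so the smallest enclosing circle is the circumcircle.
Circumcentre = (42/13, -133/26), r² = 7585/676.
Centre = (42/13, -133/26).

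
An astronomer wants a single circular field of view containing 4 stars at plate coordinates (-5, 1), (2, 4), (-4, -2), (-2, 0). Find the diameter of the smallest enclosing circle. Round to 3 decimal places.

8.485

By Welzl's lemma the MEC is supported by two points (diametrically opposite) or three points (on a circumcircle).
The farthest pair is (2, 4)–(-4, -2) with squared distance 72. The circle on this segment as diameter has centre (-1, 1) and r² = 72/4 = 18.
Check (-5, 1): distance² to centre = 16 ≤ 18, so it lies inside.
All remaining points lie in this disk, and no smaller disk contains both endpoints, so this is the minimum enclosing circle.
Diameter = 2r = 2√18 ≈ 8.485.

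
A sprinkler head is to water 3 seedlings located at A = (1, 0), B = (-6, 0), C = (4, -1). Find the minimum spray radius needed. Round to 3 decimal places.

5.025

Side lengths²: AB² = 49, AC² = 10, BC² = 101.
Since BC² = 101 ≥ 49 + 10 = 59, the angle opposite BC is not acute, so the smallest enclosing circle has BC as diameter.
Centre = midpoint of BC = (-1, -0.5), r² = 101/4 = 25.25.
r = √(25.25) ≈ 5.025.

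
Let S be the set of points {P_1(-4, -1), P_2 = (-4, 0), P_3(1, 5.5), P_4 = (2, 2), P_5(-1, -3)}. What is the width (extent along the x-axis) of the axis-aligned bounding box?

max x = 2, min x = -4, so width = 6.

6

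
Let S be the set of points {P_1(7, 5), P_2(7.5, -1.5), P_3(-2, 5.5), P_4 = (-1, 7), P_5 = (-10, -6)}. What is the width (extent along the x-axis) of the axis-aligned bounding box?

max x = 7.5, min x = -10, so width = 17.5.

17.5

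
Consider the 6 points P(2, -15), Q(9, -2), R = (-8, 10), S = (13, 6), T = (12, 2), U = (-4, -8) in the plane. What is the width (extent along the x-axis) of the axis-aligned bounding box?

21

max x = 13, min x = -8, so width = 21.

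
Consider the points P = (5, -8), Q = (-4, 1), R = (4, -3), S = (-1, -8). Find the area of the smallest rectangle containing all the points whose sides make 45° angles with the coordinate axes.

90

In coordinates u = x + y, v = x − y the rectangle is axis-aligned; the map (x,y)→(u,v) scales areas by 2.
u-values: -3, -3, 1, -9; range = 1 − (-9) = 10.
v-values: 13, -5, 7, 7; range = 13 − (-5) = 18.
Area = (10 × 18) / 2 = 90.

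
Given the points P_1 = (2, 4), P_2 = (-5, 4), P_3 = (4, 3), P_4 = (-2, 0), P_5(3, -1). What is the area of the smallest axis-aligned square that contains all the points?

The bounding box has width 9 and height 5.
An axis-aligned square enclosing the set must have side ≥ max(width, height).
So the minimum side is max(9, 5) = 9.
Area = 9² = 81.

81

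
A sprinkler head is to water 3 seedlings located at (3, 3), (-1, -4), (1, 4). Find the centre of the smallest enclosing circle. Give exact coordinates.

(2/9, -1/18)

Call the three points A, B, C in the order given.
Side lengths²: AB² = 65, AC² = 5, BC² = 68.
Since BC² = 68 < 65 + 5 = 70, the triangle is acute, so the smallest enclosing circle is the circumcircle.
Circumcentre = (2/9, -1/18), r² = 5525/324.
Centre = (2/9, -1/18).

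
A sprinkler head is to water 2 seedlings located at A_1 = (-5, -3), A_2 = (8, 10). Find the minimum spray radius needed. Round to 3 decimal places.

The smallest circle enclosing two points has them as diameter endpoints.
Centre = midpoint = (1.5, 3.5); r² = |A_1A_2|²/4 = 338/4 = 84.5.
r = √(84.5) ≈ 9.192.

9.192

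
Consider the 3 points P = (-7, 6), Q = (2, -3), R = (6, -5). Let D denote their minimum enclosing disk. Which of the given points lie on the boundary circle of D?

P, R

Side lengths²: PQ² = 162, PR² = 290, QR² = 20.
Since PR² = 290 ≥ 162 + 20 = 182, the angle opposite PR is not acute, so the smallest enclosing circle has PR as diameter.
Centre = midpoint of PR = (-0.5, 0.5), r² = 290/4 = 72.5.
The points at distance exactly r from the centre are P, R — 2 points.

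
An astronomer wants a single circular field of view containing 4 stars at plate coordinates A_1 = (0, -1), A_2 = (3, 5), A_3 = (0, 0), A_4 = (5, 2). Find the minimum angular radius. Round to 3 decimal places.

3.358

The minimum enclosing circle is determined by three boundary points: A_1, A_2, A_4.
Their circumcentre is (23/14, 27/14) with r² = 1105/98.
The farthest remaining point A_3 is at distance² 629/98 ≤ 1105/98.
r = √(1105/98) ≈ 3.358.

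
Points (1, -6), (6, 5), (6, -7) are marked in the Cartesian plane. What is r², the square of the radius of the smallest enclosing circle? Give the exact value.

37.96

Call the three points A, B, C in the order given.
Side lengths²: AB² = 146, AC² = 26, BC² = 144.
Since AB² = 146 < 144 + 26 = 170, the triangle is acute, so the smallest enclosing circle is the circumcircle.
Circumcentre = (4.6, -1), r² = 37.96.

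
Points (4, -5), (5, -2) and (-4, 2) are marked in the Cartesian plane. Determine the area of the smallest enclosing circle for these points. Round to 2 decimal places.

88.75

Call the three points A, B, C in the order given.
Side lengths²: AB² = 10, AC² = 113, BC² = 97.
Since AC² = 113 ≥ 97 + 10 = 107, the angle opposite AC is not acute, so the smallest enclosing circle has AC as diameter.
Centre = midpoint of AC = (0, -1.5), r² = 113/4 = 28.25.
Area = π·r² = π·28.25 ≈ 88.75.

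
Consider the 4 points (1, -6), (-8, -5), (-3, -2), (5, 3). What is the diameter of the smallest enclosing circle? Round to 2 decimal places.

15.26

A smallest enclosing disk is always determined by at most three of the input points on its boundary.
The farthest pair is (-8, -5)–(5, 3) with squared distance 233. The circle on this segment as diameter has centre (-1.5, -1) and r² = 233/4 = 58.25.
Check (1, -6): distance² to centre = 31.25 ≤ 58.25, so it lies inside.
All remaining points lie in this disk, and no smaller disk contains both endpoints, so this is the minimum enclosing circle.
Diameter = 2r = 2√(58.25) ≈ 15.26.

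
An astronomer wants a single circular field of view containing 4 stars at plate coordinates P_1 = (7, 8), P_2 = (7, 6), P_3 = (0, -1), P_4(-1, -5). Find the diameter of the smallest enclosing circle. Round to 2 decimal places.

15.26

A smallest enclosing disk is always determined by at most three of the input points on its boundary.
The farthest pair is P_1–P_4 with squared distance 233. The circle on this segment as diameter has centre (3, 1.5) and r² = 233/4 = 58.25.
Check P_2: distance² to centre = 36.25 ≤ 58.25, so it lies inside.
All remaining points lie in this disk, and no smaller disk contains both endpoints, so this is the minimum enclosing circle.
Diameter = 2r = 2√(58.25) ≈ 15.26.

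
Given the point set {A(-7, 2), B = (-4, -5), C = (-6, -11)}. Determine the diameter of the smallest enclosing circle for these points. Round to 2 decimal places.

Side lengths²: AB² = 58, AC² = 170, BC² = 40.
Since AC² = 170 ≥ 58 + 40 = 98, the angle opposite AC is not acute, so the smallest enclosing circle has AC as diameter.
Centre = midpoint of AC = (-6.5, -4.5), r² = 170/4 = 42.5.
Diameter = 2r = 2√(42.5) ≈ 13.04.

13.04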